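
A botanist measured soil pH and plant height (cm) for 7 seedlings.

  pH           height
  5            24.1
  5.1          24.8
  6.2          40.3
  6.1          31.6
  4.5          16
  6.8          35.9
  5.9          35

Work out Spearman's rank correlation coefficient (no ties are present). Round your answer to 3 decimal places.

Rank pH: 2, 3, 6, 5, 1, 7, 4
Rank height: 2, 3, 7, 4, 1, 6, 5
d = rank(pH) − rank(height): 0, 0, -1, 1, 0, 1, -1; Σd² = 4
ρ = 1 − 6Σd² / [n(n²−1)] = 1 − 6×4 / (7×48) = 1 − 24/336 ≈ 0.929

0.929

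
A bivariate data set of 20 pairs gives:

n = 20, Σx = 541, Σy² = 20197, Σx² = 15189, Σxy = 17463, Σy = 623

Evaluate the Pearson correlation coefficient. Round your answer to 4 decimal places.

0.9222

r = (nΣxy − ΣxΣy) / √[(nΣx² − (Σx)²)(nΣy² − (Σy)²)]
Numerator: 20×17463 − 541×623 = 12217
Denominator: √[(303780 − 292681)(403940 − 388129)] = √[11099 × 15811] = 13247.1238
r = 12217 / 13247.1238 ≈ 0.9222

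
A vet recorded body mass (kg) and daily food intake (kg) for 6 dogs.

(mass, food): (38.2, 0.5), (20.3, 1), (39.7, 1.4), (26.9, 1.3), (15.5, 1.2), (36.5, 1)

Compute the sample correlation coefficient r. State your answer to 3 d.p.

n = 6, Σx = 177.1, Σy = 6.4, Σx² = 5743.53, Σy² = 7.34, Σxy = 185.05
nΣxy − ΣxΣy = 1110.3 − 1133.44 = -23.14
nΣx² − (Σx)² = 34461.18 − 31364.41 = 3096.77; nΣy² − (Σy)² = 44.04 − 40.96 = 3.08
r = -23.14 / √(3096.77 × 3.08) = -23.14 / 97.6629 ≈ -0.237

-0.237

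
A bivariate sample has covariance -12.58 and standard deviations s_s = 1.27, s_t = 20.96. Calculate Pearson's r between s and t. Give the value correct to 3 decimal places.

-0.473

r = Cov(s,t) / (s_s · s_t) = -12.58 / (1.27 × 20.96)
  = -12.58 / 26.6192 ≈ -0.473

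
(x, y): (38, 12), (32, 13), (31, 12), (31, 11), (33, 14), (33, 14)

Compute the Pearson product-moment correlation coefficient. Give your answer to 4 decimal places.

0.0633

n = 6, Σx = 198, Σy = 76, Σx² = 6568, Σy² = 970, Σxy = 2509
nΣxy − ΣxΣy = 15054 − 15048 = 6
nΣx² − (Σx)² = 39408 − 39204 = 204; nΣy² − (Σy)² = 5820 − 5776 = 44
r = 6 / √(204 × 44) = 6 / 94.7418 ≈ 0.0633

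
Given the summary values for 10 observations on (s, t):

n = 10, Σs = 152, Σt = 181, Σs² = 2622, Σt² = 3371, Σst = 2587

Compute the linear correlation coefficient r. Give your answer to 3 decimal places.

r = (nΣst − ΣsΣt) / √[(nΣs² − (Σs)²)(nΣt² − (Σt)²)]
Numerator: 10×2587 − 152×181 = -1642
Denominator: √[(26220 − 23104)(33710 − 32761)] = √[3116 × 949] = 1719.6174
r = -1642 / 1719.6174 ≈ -0.955

-0.955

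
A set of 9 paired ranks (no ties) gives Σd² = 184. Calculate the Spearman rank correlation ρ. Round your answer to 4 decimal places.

ρ = 1 − 6Σd² / [n(n²−1)] = 1 − 6×184 / (9×80)
  = 1 − 1104/720 = 1 − 1.53333 ≈ -0.5333

-0.5333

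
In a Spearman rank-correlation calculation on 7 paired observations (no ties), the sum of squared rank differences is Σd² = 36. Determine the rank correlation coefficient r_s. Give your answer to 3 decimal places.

ρ = 1 − 6Σd² / [n(n²−1)] = 1 − 6×36 / (7×48)
  = 1 − 216/336 = 1 − 0.6429 ≈ 0.357

0.357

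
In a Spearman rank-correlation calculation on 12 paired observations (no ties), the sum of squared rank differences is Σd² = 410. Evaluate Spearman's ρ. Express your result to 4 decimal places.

ρ = 1 − 6Σd² / [n(n²−1)] = 1 − 6×410 / (12×143)
  = 1 − 2460/1716 = 1 − 1.43357 ≈ -0.4336

-0.4336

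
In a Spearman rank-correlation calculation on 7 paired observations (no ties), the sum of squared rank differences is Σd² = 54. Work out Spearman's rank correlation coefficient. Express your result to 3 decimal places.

0.036

ρ = 1 − 6Σd² / [n(n²−1)] = 1 − 6×54 / (7×48)
  = 1 − 324/336 = 1 − 0.9643 ≈ 0.036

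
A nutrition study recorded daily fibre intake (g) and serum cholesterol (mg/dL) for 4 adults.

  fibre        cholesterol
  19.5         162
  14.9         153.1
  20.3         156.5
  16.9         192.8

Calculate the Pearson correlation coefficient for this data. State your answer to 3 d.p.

-0.128

n = 4, Σx = 71.6, Σy = 664.4, Σx² = 1299.96, Σy² = 111347.7, Σxy = 11875.46
nΣxy − ΣxΣy = 47501.84 − 47571.04 = -69.2
nΣx² − (Σx)² = 5199.84 − 5126.56 = 73.28; nΣy² − (Σy)² = 445390.8 − 441427.36 = 3963.44
r = -69.2 / √(73.28 × 3963.44) = -69.2 / 538.9257 ≈ -0.128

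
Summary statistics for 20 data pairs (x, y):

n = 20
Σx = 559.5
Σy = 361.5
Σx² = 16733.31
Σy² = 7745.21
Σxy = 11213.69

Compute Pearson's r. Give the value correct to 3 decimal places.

r = (nΣxy − ΣxΣy) / √[(nΣx² − (Σx)²)(nΣy² − (Σy)²)]
Numerator: 20×11213.69 − 559.5×361.5 = 22014.55
Denominator: √[(334666.2 − 313040.25)(154904.2 − 130682.25)] = √[21625.95 × 24221.95] = 22887.1728
r = 22014.55 / 22887.1728 ≈ 0.962

0.962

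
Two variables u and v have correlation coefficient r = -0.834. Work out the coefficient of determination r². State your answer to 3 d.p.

0.696

r² = (-0.834)² = 0.696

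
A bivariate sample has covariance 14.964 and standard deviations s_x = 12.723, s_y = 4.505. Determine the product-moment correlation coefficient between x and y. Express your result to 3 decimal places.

0.261

r = Cov(x,y) / (s_x · s_y) = 14.964 / (12.723 × 4.505)
  = 14.964 / 57.3171 ≈ 0.261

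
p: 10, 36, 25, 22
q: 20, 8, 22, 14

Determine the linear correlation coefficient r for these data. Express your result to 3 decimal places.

-0.700

n = 4, Σp = 93, Σq = 64, Σp² = 2505, Σq² = 1144, Σpq = 1346
nΣpq − ΣpΣq = 5384 − 5952 = -568
nΣp² − (Σp)² = 10020 − 8649 = 1371; nΣq² − (Σq)² = 4576 − 4096 = 480
r = -568 / √(1371 × 480) = -568 / 811.2213 ≈ -0.700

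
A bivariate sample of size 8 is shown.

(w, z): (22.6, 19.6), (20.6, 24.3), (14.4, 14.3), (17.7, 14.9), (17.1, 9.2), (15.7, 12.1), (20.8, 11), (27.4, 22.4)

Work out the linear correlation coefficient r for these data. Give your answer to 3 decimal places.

n = 8, Σw = 156.3, Σz = 127.8, Σw² = 3178.07, Σz² = 2254.96, Σwz = 2603.04
nΣwz − ΣwΣz = 20824.32 − 19975.14 = 849.18
nΣw² − (Σw)² = 25424.56 − 24429.69 = 994.87; nΣz² − (Σz)² = 18039.68 − 16332.84 = 1706.84
r = 849.18 / √(994.87 × 1706.84) = 849.18 / 1303.1055 ≈ 0.652

0.652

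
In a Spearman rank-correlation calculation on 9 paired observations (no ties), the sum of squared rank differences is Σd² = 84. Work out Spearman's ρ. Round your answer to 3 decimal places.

ρ = 1 − 6Σd² / [n(n²−1)] = 1 − 6×84 / (9×80)
  = 1 − 504/720 = 1 − 0.7000 ≈ 0.300

0.300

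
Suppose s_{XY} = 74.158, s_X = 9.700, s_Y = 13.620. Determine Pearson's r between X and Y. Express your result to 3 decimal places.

0.561

r = Cov(X,Y) / (s_X · s_Y) = 74.158 / (9.700 × 13.620)
  = 74.158 / 132.1140 ≈ 0.561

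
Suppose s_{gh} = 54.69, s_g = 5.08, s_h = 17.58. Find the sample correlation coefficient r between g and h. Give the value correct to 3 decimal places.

0.612

r = Cov(g,h) / (s_g · s_h) = 54.69 / (5.08 × 17.58)
  = 54.69 / 89.3064 ≈ 0.612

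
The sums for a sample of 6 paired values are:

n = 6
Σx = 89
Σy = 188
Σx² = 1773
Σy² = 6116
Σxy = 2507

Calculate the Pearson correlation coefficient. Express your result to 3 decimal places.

r = (nΣxy − ΣxΣy) / √[(nΣx² − (Σx)²)(nΣy² − (Σy)²)]
Numerator: 6×2507 − 89×188 = -1690
Denominator: √[(10638 − 7921)(36696 − 35344)] = √[2717 × 1352] = 1916.6074
r = -1690 / 1916.6074 ≈ -0.882

-0.882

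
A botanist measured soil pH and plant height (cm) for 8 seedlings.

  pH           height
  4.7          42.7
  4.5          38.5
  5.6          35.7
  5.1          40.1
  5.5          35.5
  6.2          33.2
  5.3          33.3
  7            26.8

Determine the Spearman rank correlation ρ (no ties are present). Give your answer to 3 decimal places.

-0.833

Rank pH: 2, 1, 6, 3, 5, 7, 4, 8
Rank height: 8, 6, 5, 7, 4, 2, 3, 1
d = rank(pH) − rank(height): -6, -5, 1, -4, 1, 5, 1, 7; Σd² = 154
ρ = 1 − 6Σd² / [n(n²−1)] = 1 − 6×154 / (8×63) = 1 − 924/504 ≈ -0.833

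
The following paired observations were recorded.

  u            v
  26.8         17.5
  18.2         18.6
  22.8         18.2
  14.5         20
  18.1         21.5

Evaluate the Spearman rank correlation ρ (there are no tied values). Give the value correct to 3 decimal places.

Rank u: 5, 3, 4, 1, 2
Rank v: 1, 3, 2, 4, 5
d = rank(u) − rank(v): 4, 0, 2, -3, -3; Σd² = 38
ρ = 1 − 6Σd² / [n(n²−1)] = 1 − 6×38 / (5×24) = 1 − 228/120 ≈ -0.900

-0.900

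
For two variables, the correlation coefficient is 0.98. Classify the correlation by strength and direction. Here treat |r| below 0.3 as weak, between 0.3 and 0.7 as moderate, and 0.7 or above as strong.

strong positive

r = 0.98 > 0 so the relationship is positive.
|r| = 0.98, which falls in the strong range.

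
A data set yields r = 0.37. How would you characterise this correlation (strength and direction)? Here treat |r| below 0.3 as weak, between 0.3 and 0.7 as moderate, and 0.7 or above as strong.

r = 0.37 > 0 so the relationship is positive.
|r| = 0.37, which falls in the moderate range.

moderate positive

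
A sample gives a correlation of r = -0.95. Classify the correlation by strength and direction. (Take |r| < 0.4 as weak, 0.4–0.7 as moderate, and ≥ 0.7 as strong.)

strong negative

r = -0.95 < 0 so the relationship is negative.
|r| = 0.95, which falls in the strong range.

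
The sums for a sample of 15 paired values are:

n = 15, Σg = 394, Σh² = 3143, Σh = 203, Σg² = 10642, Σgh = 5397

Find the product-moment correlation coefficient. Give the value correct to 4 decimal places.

r = (nΣgh − ΣgΣh) / √[(nΣg² − (Σg)²)(nΣh² − (Σh)²)]
Numerator: 15×5397 − 394×203 = 973
Denominator: √[(159630 − 155236)(47145 − 41209)] = √[4394 × 5936] = 5107.1307
r = 973 / 5107.1307 ≈ 0.1905

0.1905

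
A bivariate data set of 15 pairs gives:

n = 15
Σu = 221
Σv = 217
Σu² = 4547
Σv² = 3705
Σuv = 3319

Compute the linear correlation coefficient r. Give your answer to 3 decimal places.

0.143

r = (nΣuv − ΣuΣv) / √[(nΣu² − (Σu)²)(nΣv² − (Σv)²)]
Numerator: 15×3319 − 221×217 = 1828
Denominator: √[(68205 − 48841)(55575 − 47089)] = √[19364 × 8486] = 12818.8496
r = 1828 / 12818.8496 ≈ 0.143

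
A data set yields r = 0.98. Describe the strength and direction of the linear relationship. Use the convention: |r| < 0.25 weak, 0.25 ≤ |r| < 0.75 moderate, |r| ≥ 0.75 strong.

r = 0.98 > 0 so the relationship is positive.
|r| = 0.98, which falls in the strong range.

strong positive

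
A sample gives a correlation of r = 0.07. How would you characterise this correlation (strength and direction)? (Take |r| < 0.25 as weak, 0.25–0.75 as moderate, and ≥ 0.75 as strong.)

r = 0.07 > 0 so the relationship is positive.
|r| = 0.07, which falls in the weak range.

weak positive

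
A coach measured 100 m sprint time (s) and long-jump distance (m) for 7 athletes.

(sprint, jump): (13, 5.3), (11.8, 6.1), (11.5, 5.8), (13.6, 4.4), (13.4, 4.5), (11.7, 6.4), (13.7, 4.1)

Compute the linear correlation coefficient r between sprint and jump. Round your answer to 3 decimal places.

-0.947

n = 7, Σx = 88.7, Σy = 36.6, Σx² = 1129.59, Σy² = 196.32, Σxy = 458.77
nΣxy − ΣxΣy = 3211.39 − 3246.42 = -35.03
nΣx² − (Σx)² = 7907.13 − 7867.69 = 39.44; nΣy² − (Σy)² = 1374.24 − 1339.56 = 34.68
r = -35.03 / √(39.44 × 34.68) = -35.03 / 36.9835 ≈ -0.947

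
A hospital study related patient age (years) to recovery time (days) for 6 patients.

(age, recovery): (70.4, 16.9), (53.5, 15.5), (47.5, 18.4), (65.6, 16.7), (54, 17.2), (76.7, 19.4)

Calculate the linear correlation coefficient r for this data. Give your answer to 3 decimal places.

n = 6, Σx = 367.7, Σy = 104.1, Σx² = 23176.91, Σy² = 1815.51, Σxy = 6405.31
nΣxy − ΣxΣy = 38431.86 − 38277.57 = 154.29
nΣx² − (Σx)² = 139061.46 − 135203.29 = 3858.17; nΣy² − (Σy)² = 10893.06 − 10836.81 = 56.25
r = 154.29 / √(3858.17 × 56.25) = 154.29 / 465.8563 ≈ 0.331

0.331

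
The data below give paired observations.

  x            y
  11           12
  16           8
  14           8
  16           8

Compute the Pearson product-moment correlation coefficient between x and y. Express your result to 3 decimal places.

n = 4, Σx = 57, Σy = 36, Σx² = 829, Σy² = 336, Σxy = 500
nΣxy − ΣxΣy = 2000 − 2052 = -52
nΣx² − (Σx)² = 3316 − 3249 = 67; nΣy² − (Σy)² = 1344 − 1296 = 48
r = -52 / √(67 × 48) = -52 / 56.7098 ≈ -0.917

-0.917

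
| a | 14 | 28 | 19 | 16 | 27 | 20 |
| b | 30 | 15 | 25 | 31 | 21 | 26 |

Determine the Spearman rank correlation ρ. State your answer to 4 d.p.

-0.8857

Rank a: 1, 6, 3, 2, 5, 4
Rank b: 5, 1, 3, 6, 2, 4
d = rank(a) − rank(b): -4, 5, 0, -4, 3, 0; Σd² = 66
ρ = 1 − 6Σd² / [n(n²−1)] = 1 − 6×66 / (6×35) = 1 − 396/210 ≈ -0.8857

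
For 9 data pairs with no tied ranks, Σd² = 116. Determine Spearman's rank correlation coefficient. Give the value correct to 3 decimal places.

ρ = 1 − 6Σd² / [n(n²−1)] = 1 − 6×116 / (9×80)
  = 1 − 696/720 = 1 − 0.9667 ≈ 0.033

0.033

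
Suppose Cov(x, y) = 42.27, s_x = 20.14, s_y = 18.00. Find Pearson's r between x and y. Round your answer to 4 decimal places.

0.1166

r = Cov(x,y) / (s_x · s_y) = 42.27 / (20.14 × 18.00)
  = 42.27 / 362.5200 ≈ 0.1166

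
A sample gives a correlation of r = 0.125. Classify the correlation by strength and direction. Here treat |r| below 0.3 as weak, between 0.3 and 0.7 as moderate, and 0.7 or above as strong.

weak positive

r = 0.125 > 0 so the relationship is positive.
|r| = 0.125, which falls in the weak range.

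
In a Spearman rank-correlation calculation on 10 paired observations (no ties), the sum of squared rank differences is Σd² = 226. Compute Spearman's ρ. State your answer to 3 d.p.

ρ = 1 − 6Σd² / [n(n²−1)] = 1 − 6×226 / (10×99)
  = 1 − 1356/990 = 1 − 1.3697 ≈ -0.370

-0.370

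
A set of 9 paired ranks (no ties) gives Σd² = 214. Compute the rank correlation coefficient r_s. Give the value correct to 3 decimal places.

-0.783

ρ = 1 − 6Σd² / [n(n²−1)] = 1 − 6×214 / (9×80)
  = 1 − 1284/720 = 1 − 1.7833 ≈ -0.783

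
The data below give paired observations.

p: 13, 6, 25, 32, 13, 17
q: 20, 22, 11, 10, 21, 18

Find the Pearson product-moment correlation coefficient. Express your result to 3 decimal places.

-0.965

n = 6, Σp = 106, Σq = 102, Σp² = 2312, Σq² = 1870, Σpq = 1566
nΣpq − ΣpΣq = 9396 − 10812 = -1416
nΣp² − (Σp)² = 13872 − 11236 = 2636; nΣq² − (Σq)² = 11220 − 10404 = 816
r = -1416 / √(2636 × 816) = -1416 / 1466.6206 ≈ -0.965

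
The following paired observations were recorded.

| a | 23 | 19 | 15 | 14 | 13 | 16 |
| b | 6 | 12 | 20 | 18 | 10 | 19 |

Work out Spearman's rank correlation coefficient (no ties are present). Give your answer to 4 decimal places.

Rank a: 6, 5, 3, 2, 1, 4
Rank b: 1, 3, 6, 4, 2, 5
d = rank(a) − rank(b): 5, 2, -3, -2, -1, -1; Σd² = 44
ρ = 1 − 6Σd² / [n(n²−1)] = 1 − 6×44 / (6×35) = 1 − 264/210 ≈ -0.2571

-0.2571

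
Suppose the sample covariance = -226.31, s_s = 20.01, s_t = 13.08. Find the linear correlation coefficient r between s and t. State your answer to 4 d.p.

r = Cov(s,t) / (s_s · s_t) = -226.31 / (20.01 × 13.08)
  = -226.31 / 261.7308 ≈ -0.8647

-0.8647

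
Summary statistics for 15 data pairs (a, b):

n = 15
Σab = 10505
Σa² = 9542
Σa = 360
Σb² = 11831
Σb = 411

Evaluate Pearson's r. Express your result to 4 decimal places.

0.8943

r = (nΣab − ΣaΣb) / √[(nΣa² − (Σa)²)(nΣb² − (Σb)²)]
Numerator: 15×10505 − 360×411 = 9615
Denominator: √[(143130 − 129600)(177465 − 168921)] = √[13530 × 8544] = 10751.7589
r = 9615 / 10751.7589 ≈ 0.8943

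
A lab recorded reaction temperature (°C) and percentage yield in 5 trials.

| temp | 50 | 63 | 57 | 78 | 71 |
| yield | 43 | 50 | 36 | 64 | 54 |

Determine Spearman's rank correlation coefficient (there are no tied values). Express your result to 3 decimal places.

0.900

Rank temp: 1, 3, 2, 5, 4
Rank yield: 2, 3, 1, 5, 4
d = rank(temp) − rank(yield): -1, 0, 1, 0, 0; Σd² = 2
ρ = 1 − 6Σd² / [n(n²−1)] = 1 − 6×2 / (5×24) = 1 − 12/120 ≈ 0.900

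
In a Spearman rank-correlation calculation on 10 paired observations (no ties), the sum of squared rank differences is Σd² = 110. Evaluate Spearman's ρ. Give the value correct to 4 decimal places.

ρ = 1 − 6Σd² / [n(n²−1)] = 1 − 6×110 / (10×99)
  = 1 − 660/990 = 1 − 0.66667 ≈ 0.3333

0.3333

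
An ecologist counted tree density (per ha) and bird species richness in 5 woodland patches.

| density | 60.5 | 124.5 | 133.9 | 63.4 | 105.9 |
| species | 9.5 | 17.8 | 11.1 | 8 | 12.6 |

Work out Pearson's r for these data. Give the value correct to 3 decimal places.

0.696

n = 5, Σx = 488.2, Σy = 59, Σx² = 52324.08, Σy² = 753.06, Σxy = 6118.68
nΣxy − ΣxΣy = 30593.4 − 28803.8 = 1789.6
nΣx² − (Σx)² = 261620.4 − 238339.24 = 23281.16; nΣy² − (Σy)² = 3765.3 − 3481 = 284.3
r = 1789.6 / √(23281.16 × 284.3) = 1789.6 / 2572.7094 ≈ 0.696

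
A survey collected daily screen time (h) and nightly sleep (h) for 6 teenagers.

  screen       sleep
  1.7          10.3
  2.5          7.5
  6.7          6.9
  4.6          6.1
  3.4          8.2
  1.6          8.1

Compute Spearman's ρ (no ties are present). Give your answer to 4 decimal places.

Rank screen: 2, 3, 6, 5, 4, 1
Rank sleep: 6, 3, 2, 1, 5, 4
d = rank(screen) − rank(sleep): -4, 0, 4, 4, -1, -3; Σd² = 58
ρ = 1 − 6Σd² / [n(n²−1)] = 1 − 6×58 / (6×35) = 1 − 348/210 ≈ -0.6571

-0.6571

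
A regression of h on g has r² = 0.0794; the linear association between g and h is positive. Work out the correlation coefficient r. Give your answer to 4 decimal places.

0.2818

|r| = √0.0794 = 0.2818
The association is positive, so r = 0.2818.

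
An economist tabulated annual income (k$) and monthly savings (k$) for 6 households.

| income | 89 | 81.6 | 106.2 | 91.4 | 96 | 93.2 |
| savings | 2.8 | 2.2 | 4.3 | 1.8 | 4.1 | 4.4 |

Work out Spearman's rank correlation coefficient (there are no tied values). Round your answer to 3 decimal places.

0.657

Rank income: 2, 1, 6, 3, 5, 4
Rank savings: 3, 2, 5, 1, 4, 6
d = rank(income) − rank(savings): -1, -1, 1, 2, 1, -2; Σd² = 12
ρ = 1 − 6Σd² / [n(n²−1)] = 1 − 6×12 / (6×35) = 1 − 72/210 ≈ 0.657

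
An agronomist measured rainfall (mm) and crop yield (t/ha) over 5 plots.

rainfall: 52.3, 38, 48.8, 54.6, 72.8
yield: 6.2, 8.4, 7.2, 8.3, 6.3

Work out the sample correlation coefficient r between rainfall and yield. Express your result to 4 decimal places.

-0.6303

n = 5, Σx = 266.5, Σy = 36.4, Σx² = 14841.73, Σy² = 269.42, Σxy = 1906.64
nΣxy − ΣxΣy = 9533.2 − 9700.6 = -167.4
nΣx² − (Σx)² = 74208.65 − 71022.25 = 3186.4; nΣy² − (Σy)² = 1347.1 − 1324.96 = 22.14
r = -167.4 / √(3186.4 × 22.14) = -167.4 / 265.6067 ≈ -0.6303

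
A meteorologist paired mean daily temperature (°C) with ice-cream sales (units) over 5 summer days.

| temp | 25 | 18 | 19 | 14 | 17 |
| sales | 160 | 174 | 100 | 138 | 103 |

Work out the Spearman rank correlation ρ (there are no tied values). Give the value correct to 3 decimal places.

0.100

Rank temp: 5, 3, 4, 1, 2
Rank sales: 4, 5, 1, 3, 2
d = rank(temp) − rank(sales): 1, -2, 3, -2, 0; Σd² = 18
ρ = 1 − 6Σd² / [n(n²−1)] = 1 − 6×18 / (5×24) = 1 − 108/120 ≈ 0.100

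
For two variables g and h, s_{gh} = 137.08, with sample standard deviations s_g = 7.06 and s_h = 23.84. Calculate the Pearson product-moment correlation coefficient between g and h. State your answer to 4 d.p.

0.8144

r = Cov(g,h) / (s_g · s_h) = 137.08 / (7.06 × 23.84)
  = 137.08 / 168.3104 ≈ 0.8144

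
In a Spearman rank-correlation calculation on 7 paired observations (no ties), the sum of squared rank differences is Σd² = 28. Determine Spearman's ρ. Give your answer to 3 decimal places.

ρ = 1 − 6Σd² / [n(n²−1)] = 1 − 6×28 / (7×48)
  = 1 − 168/336 = 1 − 0.5000 ≈ 0.500

0.500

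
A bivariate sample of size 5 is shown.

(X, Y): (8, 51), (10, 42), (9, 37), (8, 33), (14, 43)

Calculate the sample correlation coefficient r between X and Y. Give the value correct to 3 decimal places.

n = 5, ΣX = 49, ΣY = 206, ΣX² = 505, ΣY² = 8672, ΣXY = 2027
nΣXY − ΣXΣY = 10135 − 10094 = 41
nΣX² − (ΣX)² = 2525 − 2401 = 124; nΣY² − (ΣY)² = 43360 − 42436 = 924
r = 41 / √(124 × 924) = 41 / 338.4908 ≈ 0.121

0.121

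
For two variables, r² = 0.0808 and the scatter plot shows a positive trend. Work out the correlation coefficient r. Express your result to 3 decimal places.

|r| = √0.0808 = 0.284
The association is positive, so r = 0.284.

0.284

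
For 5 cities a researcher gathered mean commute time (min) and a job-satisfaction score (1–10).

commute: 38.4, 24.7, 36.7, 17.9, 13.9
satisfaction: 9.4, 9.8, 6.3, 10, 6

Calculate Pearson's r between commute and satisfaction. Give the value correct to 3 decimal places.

n = 5, Σx = 131.6, Σy = 41.5, Σx² = 3945.16, Σy² = 360.09, Σxy = 1096.63
nΣxy − ΣxΣy = 5483.15 − 5461.4 = 21.75
nΣx² − (Σx)² = 19725.8 − 17318.56 = 2407.24; nΣy² − (Σy)² = 1800.45 − 1722.25 = 78.2
r = 21.75 / √(2407.24 × 78.2) = 21.75 / 433.8734 ≈ 0.050

0.050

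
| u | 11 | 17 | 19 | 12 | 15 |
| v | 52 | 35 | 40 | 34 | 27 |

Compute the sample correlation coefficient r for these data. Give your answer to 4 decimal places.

n = 5, Σu = 74, Σv = 188, Σu² = 1140, Σv² = 7414, Σuv = 2740
nΣuv − ΣuΣv = 13700 − 13912 = -212
nΣu² − (Σu)² = 5700 − 5476 = 224; nΣv² − (Σv)² = 37070 − 35344 = 1726
r = -212 / √(224 × 1726) = -212 / 621.7910 ≈ -0.3410

-0.3410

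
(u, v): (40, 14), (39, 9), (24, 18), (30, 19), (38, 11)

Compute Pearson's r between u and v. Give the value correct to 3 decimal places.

-0.809

n = 5, Σu = 171, Σv = 71, Σu² = 6041, Σv² = 1083, Σuv = 2331
nΣuv − ΣuΣv = 11655 − 12141 = -486
nΣu² − (Σu)² = 30205 − 29241 = 964; nΣv² − (Σv)² = 5415 − 5041 = 374
r = -486 / √(964 × 374) = -486 / 600.4465 ≈ -0.809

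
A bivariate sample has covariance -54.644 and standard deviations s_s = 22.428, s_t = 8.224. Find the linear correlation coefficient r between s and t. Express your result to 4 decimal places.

-0.2963

r = Cov(s,t) / (s_s · s_t) = -54.644 / (22.428 × 8.224)
  = -54.644 / 184.4479 ≈ -0.2963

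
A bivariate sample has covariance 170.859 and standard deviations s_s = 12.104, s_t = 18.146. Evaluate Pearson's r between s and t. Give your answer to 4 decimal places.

0.7779

r = Cov(s,t) / (s_s · s_t) = 170.859 / (12.104 × 18.146)
  = 170.859 / 219.6392 ≈ 0.7779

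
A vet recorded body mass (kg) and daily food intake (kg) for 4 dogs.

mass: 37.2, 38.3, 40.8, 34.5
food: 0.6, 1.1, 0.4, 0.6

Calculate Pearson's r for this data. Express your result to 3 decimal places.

n = 4, Σx = 150.8, Σy = 2.7, Σx² = 5705.62, Σy² = 2.09, Σxy = 101.47
nΣxy − ΣxΣy = 405.88 − 407.16 = -1.28
nΣx² − (Σx)² = 22822.48 − 22740.64 = 81.84; nΣy² − (Σy)² = 8.36 − 7.29 = 1.07
r = -1.28 / √(81.84 × 1.07) = -1.28 / 9.3578 ≈ -0.137

-0.137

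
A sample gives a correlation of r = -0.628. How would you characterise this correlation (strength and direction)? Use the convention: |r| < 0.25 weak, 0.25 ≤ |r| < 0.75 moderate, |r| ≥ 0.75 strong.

r = -0.628 < 0 so the relationship is negative.
|r| = 0.628, which falls in the moderate range.

moderate negative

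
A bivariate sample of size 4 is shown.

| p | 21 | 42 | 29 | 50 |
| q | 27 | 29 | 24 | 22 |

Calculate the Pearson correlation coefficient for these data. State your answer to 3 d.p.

n = 4, Σp = 142, Σq = 102, Σp² = 5546, Σq² = 2630, Σpq = 3581
nΣpq − ΣpΣq = 14324 − 14484 = -160
nΣp² − (Σp)² = 22184 − 20164 = 2020; nΣq² − (Σq)² = 10520 − 10404 = 116
r = -160 / √(2020 × 116) = -160 / 484.0661 ≈ -0.331

-0.331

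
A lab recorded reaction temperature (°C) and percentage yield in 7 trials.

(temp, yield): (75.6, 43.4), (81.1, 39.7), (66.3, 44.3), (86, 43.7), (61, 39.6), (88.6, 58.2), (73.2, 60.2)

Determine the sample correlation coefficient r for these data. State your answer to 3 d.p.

0.333

n = 7, Σx = 531.8, Σy = 329.1, Σx² = 41013.46, Σy² = 15911.27, Σxy = 25174.76
nΣxy − ΣxΣy = 176223.32 − 175015.38 = 1207.94
nΣx² − (Σx)² = 287094.22 − 282811.24 = 4282.98; nΣy² − (Σy)² = 111378.89 − 108306.81 = 3072.08
r = 1207.94 / √(4282.98 × 3072.08) = 1207.94 / 3627.3485 ≈ 0.333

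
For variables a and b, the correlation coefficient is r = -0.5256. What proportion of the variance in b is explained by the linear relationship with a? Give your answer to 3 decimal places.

0.276

r² = (-0.5256)² = 0.276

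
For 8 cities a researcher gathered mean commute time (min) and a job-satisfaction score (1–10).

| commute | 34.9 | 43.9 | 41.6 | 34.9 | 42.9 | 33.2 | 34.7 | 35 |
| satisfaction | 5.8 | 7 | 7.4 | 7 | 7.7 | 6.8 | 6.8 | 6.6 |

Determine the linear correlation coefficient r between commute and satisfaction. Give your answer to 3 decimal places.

n = 8, Σx = 301.1, Σy = 55.1, Σx² = 11465.53, Σy² = 381.73, Σxy = 2084.91
nΣxy − ΣxΣy = 16679.28 − 16590.61 = 88.67
nΣx² − (Σx)² = 91724.24 − 90661.21 = 1063.03; nΣy² − (Σy)² = 3053.84 − 3036.01 = 17.83
r = 88.67 / √(1063.03 × 17.83) = 88.67 / 137.6729 ≈ 0.644

0.644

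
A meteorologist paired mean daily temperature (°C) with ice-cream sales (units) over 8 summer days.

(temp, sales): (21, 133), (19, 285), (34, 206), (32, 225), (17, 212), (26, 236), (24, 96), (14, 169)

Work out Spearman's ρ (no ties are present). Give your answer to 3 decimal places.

Rank temp: 4, 3, 8, 7, 2, 6, 5, 1
Rank sales: 2, 8, 4, 6, 5, 7, 1, 3
d = rank(temp) − rank(sales): 2, -5, 4, 1, -3, -1, 4, -2; Σd² = 76
ρ = 1 − 6Σd² / [n(n²−1)] = 1 − 6×76 / (8×63) = 1 − 456/504 ≈ 0.095

0.095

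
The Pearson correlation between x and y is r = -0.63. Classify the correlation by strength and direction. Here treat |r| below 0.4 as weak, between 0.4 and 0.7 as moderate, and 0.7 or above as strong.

moderate negative

r = -0.63 < 0 so the relationship is negative.
|r| = 0.63, which falls in the moderate range.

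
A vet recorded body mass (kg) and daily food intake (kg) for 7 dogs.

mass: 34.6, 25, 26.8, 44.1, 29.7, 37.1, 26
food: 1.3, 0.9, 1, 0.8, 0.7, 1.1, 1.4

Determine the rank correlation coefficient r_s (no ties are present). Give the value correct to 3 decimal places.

-0.179

Rank mass: 5, 1, 3, 7, 4, 6, 2
Rank food: 6, 3, 4, 2, 1, 5, 7
d = rank(mass) − rank(food): -1, -2, -1, 5, 3, 1, -5; Σd² = 66
ρ = 1 − 6Σd² / [n(n²−1)] = 1 − 6×66 / (7×48) = 1 − 396/336 ≈ -0.179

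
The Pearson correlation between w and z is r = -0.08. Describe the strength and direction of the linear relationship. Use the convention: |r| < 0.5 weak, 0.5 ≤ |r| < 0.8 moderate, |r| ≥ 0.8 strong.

weak negative

r = -0.08 < 0 so the relationship is negative.
|r| = 0.08, which falls in the weak range.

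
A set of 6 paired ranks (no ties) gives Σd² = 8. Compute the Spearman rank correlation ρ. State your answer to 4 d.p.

0.7714

ρ = 1 − 6Σd² / [n(n²−1)] = 1 − 6×8 / (6×35)
  = 1 − 48/210 = 1 − 0.22857 ≈ 0.7714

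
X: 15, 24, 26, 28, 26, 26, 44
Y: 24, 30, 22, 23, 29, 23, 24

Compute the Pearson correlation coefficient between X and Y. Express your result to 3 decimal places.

-0.128

n = 7, ΣX = 189, ΣY = 175, ΣX² = 5549, ΣY² = 4435, ΣXY = 4704
nΣXY − ΣXΣY = 32928 − 33075 = -147
nΣX² − (ΣX)² = 38843 − 35721 = 3122; nΣY² − (ΣY)² = 31045 − 30625 = 420
r = -147 / √(3122 × 420) = -147 / 1145.0939 ≈ -0.128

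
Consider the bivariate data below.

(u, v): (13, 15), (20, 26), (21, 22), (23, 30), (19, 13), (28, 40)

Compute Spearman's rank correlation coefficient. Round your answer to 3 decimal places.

0.886

Rank u: 1, 3, 4, 5, 2, 6
Rank v: 2, 4, 3, 5, 1, 6
d = rank(u) − rank(v): -1, -1, 1, 0, 1, 0; Σd² = 4
ρ = 1 − 6Σd² / [n(n²−1)] = 1 − 6×4 / (6×35) = 1 − 24/210 ≈ 0.886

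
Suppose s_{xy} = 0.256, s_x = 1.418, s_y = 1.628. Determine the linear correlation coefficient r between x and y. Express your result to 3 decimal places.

0.111

r = Cov(x,y) / (s_x · s_y) = 0.256 / (1.418 × 1.628)
  = 0.256 / 2.3085 ≈ 0.111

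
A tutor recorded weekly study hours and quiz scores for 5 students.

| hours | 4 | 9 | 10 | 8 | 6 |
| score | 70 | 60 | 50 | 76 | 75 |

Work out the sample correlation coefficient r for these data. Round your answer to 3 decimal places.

-0.670

n = 5, Σx = 37, Σy = 331, Σx² = 297, Σy² = 22401, Σxy = 2378
nΣxy − ΣxΣy = 11890 − 12247 = -357
nΣx² − (Σx)² = 1485 − 1369 = 116; nΣy² − (Σy)² = 112005 − 109561 = 2444
r = -357 / √(116 × 2444) = -357 / 532.4509 ≈ -0.670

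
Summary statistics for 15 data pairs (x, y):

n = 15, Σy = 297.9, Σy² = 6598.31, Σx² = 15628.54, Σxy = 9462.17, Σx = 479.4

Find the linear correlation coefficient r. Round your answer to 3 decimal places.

r = (nΣxy − ΣxΣy) / √[(nΣx² − (Σx)²)(nΣy² − (Σy)²)]
Numerator: 15×9462.17 − 479.4×297.9 = -880.71
Denominator: √[(234428.1 − 229824.36)(98974.65 − 88744.41)] = √[4603.74 × 10230.24] = 6862.7520
r = -880.71 / 6862.7520 ≈ -0.128

-0.128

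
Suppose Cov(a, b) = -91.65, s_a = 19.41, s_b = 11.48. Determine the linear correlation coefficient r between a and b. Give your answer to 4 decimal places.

-0.4113

r = Cov(a,b) / (s_a · s_b) = -91.65 / (19.41 × 11.48)
  = -91.65 / 222.8268 ≈ -0.4113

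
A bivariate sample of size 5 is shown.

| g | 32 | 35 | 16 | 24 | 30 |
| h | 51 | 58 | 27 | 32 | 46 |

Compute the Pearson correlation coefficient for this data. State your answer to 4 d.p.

0.9664

n = 5, Σg = 137, Σh = 214, Σg² = 3981, Σh² = 9834, Σgh = 6242
nΣgh − ΣgΣh = 31210 − 29318 = 1892
nΣg² − (Σg)² = 19905 − 18769 = 1136; nΣh² − (Σh)² = 49170 − 45796 = 3374
r = 1892 / √(1136 × 3374) = 1892 / 1957.7702 ≈ 0.9664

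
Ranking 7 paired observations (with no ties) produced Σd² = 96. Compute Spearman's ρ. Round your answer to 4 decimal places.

-0.7143

ρ = 1 − 6Σd² / [n(n²−1)] = 1 − 6×96 / (7×48)
  = 1 − 576/336 = 1 − 1.71429 ≈ -0.7143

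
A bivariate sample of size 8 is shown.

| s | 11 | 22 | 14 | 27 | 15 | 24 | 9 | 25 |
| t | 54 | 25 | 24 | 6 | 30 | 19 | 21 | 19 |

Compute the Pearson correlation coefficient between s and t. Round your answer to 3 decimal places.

-0.641

n = 8, Σs = 147, Σt = 198, Σs² = 3037, Σt² = 6216, Σst = 3212
nΣst − ΣsΣt = 25696 − 29106 = -3410
nΣs² − (Σs)² = 24296 − 21609 = 2687; nΣt² − (Σt)² = 49728 − 39204 = 10524
r = -3410 / √(2687 × 10524) = -3410 / 5317.7051 ≈ -0.641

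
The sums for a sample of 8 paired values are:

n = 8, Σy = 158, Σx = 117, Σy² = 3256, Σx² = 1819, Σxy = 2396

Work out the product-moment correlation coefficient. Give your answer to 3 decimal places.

r = (nΣxy − ΣxΣy) / √[(nΣx² − (Σx)²)(nΣy² − (Σy)²)]
Numerator: 8×2396 − 117×158 = 682
Denominator: √[(14552 − 13689)(26048 − 24964)] = √[863 × 1084] = 967.2084
r = 682 / 967.2084 ≈ 0.705

0.705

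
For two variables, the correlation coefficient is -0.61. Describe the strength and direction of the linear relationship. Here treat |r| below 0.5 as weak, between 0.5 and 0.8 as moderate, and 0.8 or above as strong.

moderate negative

r = -0.61 < 0 so the relationship is negative.
|r| = 0.61, which falls in the moderate range.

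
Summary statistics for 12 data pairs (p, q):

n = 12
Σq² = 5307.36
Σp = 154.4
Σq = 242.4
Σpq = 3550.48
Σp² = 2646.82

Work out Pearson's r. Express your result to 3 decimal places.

r = (nΣpq − ΣpΣq) / √[(nΣp² − (Σp)²)(nΣq² − (Σq)²)]
Numerator: 12×3550.48 − 154.4×242.4 = 5179.2
Denominator: √[(31761.84 − 23839.36)(63688.32 − 58757.76)] = √[7922.48 × 4930.56] = 6249.9810
r = 5179.2 / 6249.9810 ≈ 0.829

0.829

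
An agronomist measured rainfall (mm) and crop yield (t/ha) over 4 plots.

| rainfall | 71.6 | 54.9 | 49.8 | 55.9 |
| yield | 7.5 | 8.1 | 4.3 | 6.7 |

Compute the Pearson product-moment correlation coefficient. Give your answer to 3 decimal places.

0.556

n = 4, Σx = 232.2, Σy = 26.6, Σx² = 13745.42, Σy² = 185.24, Σxy = 1570.36
nΣxy − ΣxΣy = 6281.44 − 6176.52 = 104.92
nΣx² − (Σx)² = 54981.68 − 53916.84 = 1064.84; nΣy² − (Σy)² = 740.96 − 707.56 = 33.4
r = 104.92 / √(1064.84 × 33.4) = 104.92 / 188.5886 ≈ 0.556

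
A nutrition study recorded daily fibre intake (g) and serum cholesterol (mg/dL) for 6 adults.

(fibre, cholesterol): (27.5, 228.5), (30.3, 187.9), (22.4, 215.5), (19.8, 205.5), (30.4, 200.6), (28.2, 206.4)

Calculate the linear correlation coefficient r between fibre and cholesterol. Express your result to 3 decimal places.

-0.340

n = 6, Σx = 158.6, Σy = 1244.4, Σx² = 4287.54, Σy² = 259030.48, Σxy = 32791.94
nΣxy − ΣxΣy = 196751.64 − 197361.84 = -610.2
nΣx² − (Σx)² = 25725.24 − 25153.96 = 571.28; nΣy² − (Σy)² = 1554182.88 − 1548531.36 = 5651.52
r = -610.2 / √(571.28 × 5651.52) = -610.2 / 1796.8306 ≈ -0.340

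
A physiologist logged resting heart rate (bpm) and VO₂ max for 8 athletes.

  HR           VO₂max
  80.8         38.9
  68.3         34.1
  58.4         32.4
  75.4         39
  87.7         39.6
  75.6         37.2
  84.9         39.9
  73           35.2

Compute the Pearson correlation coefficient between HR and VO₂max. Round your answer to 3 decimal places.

0.934

n = 8, Σx = 604.1, Σy = 296.3, Σx² = 46232.91, Σy² = 11029.83, Σxy = 22547.26
nΣxy − ΣxΣy = 180378.08 − 178994.83 = 1383.25
nΣx² − (Σx)² = 369863.28 − 364936.81 = 4926.47; nΣy² − (Σy)² = 88238.64 − 87793.69 = 444.95
r = 1383.25 / √(4926.47 × 444.95) = 1383.25 / 1480.5515 ≈ 0.934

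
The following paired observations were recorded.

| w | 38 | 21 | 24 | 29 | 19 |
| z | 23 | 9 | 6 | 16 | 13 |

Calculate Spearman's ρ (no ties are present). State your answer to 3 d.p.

Rank w: 5, 2, 3, 4, 1
Rank z: 5, 2, 1, 4, 3
d = rank(w) − rank(z): 0, 0, 2, 0, -2; Σd² = 8
ρ = 1 − 6Σd² / [n(n²−1)] = 1 − 6×8 / (5×24) = 1 − 48/120 ≈ 0.600

0.600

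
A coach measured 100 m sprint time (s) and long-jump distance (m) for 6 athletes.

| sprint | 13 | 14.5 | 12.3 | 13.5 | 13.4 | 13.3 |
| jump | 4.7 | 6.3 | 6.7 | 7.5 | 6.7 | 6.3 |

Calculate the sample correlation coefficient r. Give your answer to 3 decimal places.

0.104

n = 6, Σx = 80, Σy = 38.2, Σx² = 1069.24, Σy² = 247.5, Σxy = 509.68
nΣxy − ΣxΣy = 3058.08 − 3056 = 2.08
nΣx² − (Σx)² = 6415.44 − 6400 = 15.44; nΣy² − (Σy)² = 1485 − 1459.24 = 25.76
r = 2.08 / √(15.44 × 25.76) = 2.08 / 19.9433 ≈ 0.104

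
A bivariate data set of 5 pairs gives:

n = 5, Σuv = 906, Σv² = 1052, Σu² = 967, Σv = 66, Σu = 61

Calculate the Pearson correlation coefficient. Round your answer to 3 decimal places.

0.502

r = (nΣuv − ΣuΣv) / √[(nΣu² − (Σu)²)(nΣv² − (Σv)²)]
Numerator: 5×906 − 61×66 = 504
Denominator: √[(4835 − 3721)(5260 − 4356)] = √[1114 × 904] = 1003.5218
r = 504 / 1003.5218 ≈ 0.502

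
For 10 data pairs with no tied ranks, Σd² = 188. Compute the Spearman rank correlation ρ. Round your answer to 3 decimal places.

ρ = 1 − 6Σd² / [n(n²−1)] = 1 − 6×188 / (10×99)
  = 1 − 1128/990 = 1 − 1.1394 ≈ -0.139

-0.139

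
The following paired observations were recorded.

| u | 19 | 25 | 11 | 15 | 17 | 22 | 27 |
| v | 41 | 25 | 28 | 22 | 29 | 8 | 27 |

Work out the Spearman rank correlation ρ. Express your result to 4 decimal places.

Rank u: 4, 6, 1, 2, 3, 5, 7
Rank v: 7, 3, 5, 2, 6, 1, 4
d = rank(u) − rank(v): -3, 3, -4, 0, -3, 4, 3; Σd² = 68
ρ = 1 − 6Σd² / [n(n²−1)] = 1 − 6×68 / (7×48) = 1 − 408/336 ≈ -0.2143

-0.2143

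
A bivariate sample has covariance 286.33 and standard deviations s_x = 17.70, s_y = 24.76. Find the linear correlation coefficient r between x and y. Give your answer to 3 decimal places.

r = Cov(x,y) / (s_x · s_y) = 286.33 / (17.70 × 24.76)
  = 286.33 / 438.2520 ≈ 0.653

0.653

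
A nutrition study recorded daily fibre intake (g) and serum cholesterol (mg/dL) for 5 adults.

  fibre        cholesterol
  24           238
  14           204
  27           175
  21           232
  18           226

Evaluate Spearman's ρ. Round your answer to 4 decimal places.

0.0000

Rank fibre: 4, 1, 5, 3, 2
Rank cholesterol: 5, 2, 1, 4, 3
d = rank(fibre) − rank(cholesterol): -1, -1, 4, -1, -1; Σd² = 20
ρ = 1 − 6Σd² / [n(n²−1)] = 1 − 6×20 / (5×24) = 1 − 120/120 ≈ 0.0000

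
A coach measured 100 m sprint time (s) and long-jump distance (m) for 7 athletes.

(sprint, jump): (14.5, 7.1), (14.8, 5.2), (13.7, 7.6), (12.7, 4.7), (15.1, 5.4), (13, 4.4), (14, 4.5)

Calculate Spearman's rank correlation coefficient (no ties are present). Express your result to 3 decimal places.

Rank sprint: 5, 6, 3, 1, 7, 2, 4
Rank jump: 6, 4, 7, 3, 5, 1, 2
d = rank(sprint) − rank(jump): -1, 2, -4, -2, 2, 1, 2; Σd² = 34
ρ = 1 − 6Σd² / [n(n²−1)] = 1 − 6×34 / (7×48) = 1 − 204/336 ≈ 0.393

0.393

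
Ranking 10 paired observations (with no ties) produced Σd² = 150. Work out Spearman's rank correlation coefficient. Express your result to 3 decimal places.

ρ = 1 − 6Σd² / [n(n²−1)] = 1 − 6×150 / (10×99)
  = 1 − 900/990 = 1 − 0.9091 ≈ 0.091

0.091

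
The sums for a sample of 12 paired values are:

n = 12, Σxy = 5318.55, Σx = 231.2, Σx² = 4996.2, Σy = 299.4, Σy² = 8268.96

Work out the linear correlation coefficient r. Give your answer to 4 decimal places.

r = (nΣxy − ΣxΣy) / √[(nΣx² − (Σx)²)(nΣy² − (Σy)²)]
Numerator: 12×5318.55 − 231.2×299.4 = -5398.68
Denominator: √[(59954.4 − 53453.44)(99227.52 − 89640.36)] = √[6500.96 × 9587.16] = 7894.6655
r = -5398.68 / 7894.6655 ≈ -0.6838

-0.6838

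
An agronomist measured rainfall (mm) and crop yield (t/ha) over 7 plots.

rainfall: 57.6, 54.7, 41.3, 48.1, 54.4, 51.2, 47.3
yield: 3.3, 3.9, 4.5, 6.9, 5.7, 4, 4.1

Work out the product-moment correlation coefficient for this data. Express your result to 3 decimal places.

-0.274

n = 7, Σx = 354.6, Σy = 32.4, Σx² = 18147.24, Σy² = 159.26, Σxy = 1629.96
nΣxy − ΣxΣy = 11409.72 − 11489.04 = -79.32
nΣx² − (Σx)² = 127030.68 − 125741.16 = 1289.52; nΣy² − (Σy)² = 1114.82 − 1049.76 = 65.06
r = -79.32 / √(1289.52 × 65.06) = -79.32 / 289.6484 ≈ -0.274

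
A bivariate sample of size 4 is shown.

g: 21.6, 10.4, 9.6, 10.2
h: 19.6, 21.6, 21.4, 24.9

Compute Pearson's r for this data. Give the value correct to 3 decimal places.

n = 4, Σg = 51.8, Σh = 87.5, Σg² = 770.92, Σh² = 1928.69, Σgh = 1107.42
nΣgh − ΣgΣh = 4429.68 − 4532.5 = -102.82
nΣg² − (Σg)² = 3083.68 − 2683.24 = 400.44; nΣh² − (Σh)² = 7714.76 − 7656.25 = 58.51
r = -102.82 / √(400.44 × 58.51) = -102.82 / 153.0678 ≈ -0.672

-0.672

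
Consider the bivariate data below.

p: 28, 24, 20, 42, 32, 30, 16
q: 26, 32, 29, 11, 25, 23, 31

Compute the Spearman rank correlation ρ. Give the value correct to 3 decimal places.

-0.857

Rank p: 4, 3, 2, 7, 6, 5, 1
Rank q: 4, 7, 5, 1, 3, 2, 6
d = rank(p) − rank(q): 0, -4, -3, 6, 3, 3, -5; Σd² = 104
ρ = 1 − 6Σd² / [n(n²−1)] = 1 − 6×104 / (7×48) = 1 − 624/336 ≈ -0.857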